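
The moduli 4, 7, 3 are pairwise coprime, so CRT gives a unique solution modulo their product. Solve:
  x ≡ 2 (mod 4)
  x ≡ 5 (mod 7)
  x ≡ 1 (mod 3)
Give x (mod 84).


Moduli 4, 7, 3 are pairwise coprime; by CRT there is a unique solution modulo M = 4 · 7 · 3 = 84.
Solve pairwise, accumulating the modulus:
  Start with x ≡ 2 (mod 4).
  Combine with x ≡ 5 (mod 7): since gcd(4, 7) = 1, we get a unique residue mod 28.
    Write x = 2 + 4·t and substitute into x ≡ 5 (mod 7): 4·t ≡ 5 − 2 = 3 (mod 7).
    The inverse of 4 mod 7 is 2 (since 4·2 = 8 = 1·7 + 1), so t ≡ 2·3 = 6 ≡ 6 (mod 7).
    Then x = 2 + 4·6 = 26, valid modulo lcm(4, 7) = 28: x ≡ 26 (mod 28).
  Combine with x ≡ 1 (mod 3): since gcd(28, 3) = 1, we get a unique residue mod 84.
    Write x = 26 + 28·t and substitute into x ≡ 1 (mod 3): 28·t ≡ 1 − 26 = -25 (mod 3).
    Reduce coefficients mod 3: 1·t ≡ 2 (mod 3).
    So t ≡ 2 (mod 3).
    Then x = 26 + 28·2 = 82, valid modulo lcm(28, 3) = 84: x ≡ 82 (mod 84).
Verify: 82 mod 4 = 2 ✓, 82 mod 7 = 5 ✓, 82 mod 3 = 1 ✓.

x ≡ 82 (mod 84).


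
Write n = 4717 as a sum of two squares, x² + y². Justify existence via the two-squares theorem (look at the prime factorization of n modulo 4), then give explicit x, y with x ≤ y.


Step 1: Factor n = 4717 = 53 · 89.
Step 2: Check the mod-4 condition on each prime factor: 53 ≡ 1 (mod 4), exponent 1; 89 ≡ 1 (mod 4), exponent 1.
All primes ≡ 3 (mod 4) appear to even exponent (or don't appear), so by the two-squares theorem n IS expressible as a sum of two squares.
Step 3: Build a representation. Here n = 53 · 89 is a product of primes ≡ 1 (mod 4). Each prime p ≡ 1 (mod 4) is itself a sum of two squares; find a² by testing p − a² for a perfect square:
  53: 53 − 1² = 52, 53 − 2² = 49 = 7² ⇒ 53 = 2² + 7².
  89: 89 − 1² = 88, 89 − 2² = 85, 89 − 3² = 80, 89 − 4² = 73, 89 − 5² = 64 = 8² ⇒ 89 = 5² + 8².
  Combine using the Brahmagupta–Fibonacci identity (a² + b²)(c² + d²) = (ac − bd)² + (ad + bc)² = (ac + bd)² + (ad − bc)²:
  53 · 89 = 4717: from (2² + 7²)(5² + 8²), take (2·5 − 7·8, 2·8 + 7·5) = (10 − 56, 16 + 35) = (-46, 51); dropping signs (only squares matter) gives (46, 51); check 46² + 51² = 2116 + 2601 = 4717 ✓.
Step 4: Order so x ≤ y and verify: 46² + 51² = 2116 + 2601 = 4717 = n. ✓

n = 4717 = 46² + 51² (one valid representation with x ≤ y).


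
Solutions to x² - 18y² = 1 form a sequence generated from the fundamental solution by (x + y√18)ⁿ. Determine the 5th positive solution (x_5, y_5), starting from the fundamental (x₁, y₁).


Step 1: Find the fundamental solution (x₁, y₁) of x² - 18y² = 1.
  Expand √18 as a continued fraction. a₀ = ⌊√18⌋ = 4; iterate m_{k+1} = d_k·a_k − m_k, d_{k+1} = (18 − m_{k+1}²)/d_k, a_{k+1} = ⌊(a₀ + m_{k+1})/d_{k+1}⌋ (starting m₀ = 0, d₀ = 1), with convergents p_k = a_k·p_{k-1} + p_{k-2}, q_k = a_k·q_{k-1} + q_{k-2} (p₋₁ = 1, q₋₁ = 0):
  k = 0: a₀ = 4; p₀/q₀ = 4/1; p₀² − 18·q₀² = 16 − 18 = -2.
  k = 1: m = 4, d = 2, a = ⌊(4 + 4)/2⌋ = 4; p/q = (4·4 + 1)/(4·1 + 0) = 17/4; p² − 18·q² = 289 − 288 = 1.
  The first convergent with p² − 18·q² = 1 gives the fundamental solution (x₁, y₁) = (17, 4).
Step 2: Apply the recurrence (x_{n+1}, y_{n+1}) = (x₁x_n + 18y₁y_n, x₁y_n + y₁x_n) repeatedly.
  From (x_1, y_1) = (17, 4): x_2 = 17·17 + 18·4·4 = 577; y_2 = 17·4 + 4·17 = 136.
  From (x_2, y_2) = (577, 136): x_3 = 17·577 + 18·4·136 = 19601; y_3 = 17·136 + 4·577 = 4620.
  From (x_3, y_3) = (19601, 4620): x_4 = 17·19601 + 18·4·4620 = 665857; y_4 = 17·4620 + 4·19601 = 156944.
  From (x_4, y_4) = (665857, 156944): x_5 = 17·665857 + 18·4·156944 = 22619537; y_5 = 17·156944 + 4·665857 = 5331476.
Step 3: Verify x_5² - 18·y_5² = 511643454094369 - 511643454094368 = 1 (should be 1). ✓

(x_1, y_1) = (17, 4); (x_5, y_5) = (22619537, 5331476).


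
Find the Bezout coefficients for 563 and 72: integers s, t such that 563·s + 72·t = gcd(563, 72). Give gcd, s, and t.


Euclidean algorithm on (563, 72) — divide until remainder is 0:
  563 = 7 · 72 + 59
  72 = 1 · 59 + 13
  59 = 4 · 13 + 7
  13 = 1 · 7 + 6
  7 = 1 · 6 + 1
  6 = 6 · 1 + 0
gcd(563, 72) = 1.
Track Bezout coefficients alongside the remainders: start with r₀ = 563 = a·1 + b·0 (s = 1, t = 0) and r₁ = 72 = a·0 + b·1 (s = 0, t = 1); each new remainder r_{k+1} = r_{k-1} − q_k·r_k inherits s_{k+1} = s_{k-1} − q_k·s_k, t_{k+1} = t_{k-1} − q_k·t_k, so r_k = a·s_k + b·t_k at every step:
  q = 7: r = 59, s = 1 − 7·0 = 1, t = 0 − 7·1 = -7  (check: 563·1 + 72·(-7) = 59)
  q = 1: r = 13, s = 0 − 1·1 = -1, t = 1 − 1·(-7) = 8  (check: 563·(-1) + 72·8 = 13)
  q = 4: r = 7, s = 1 − 4·(-1) = 5, t = -7 − 4·8 = -39  (check: 563·5 + 72·(-39) = 7)
  q = 1: r = 6, s = -1 − 1·5 = -6, t = 8 − 1·(-39) = 47  (check: 563·(-6) + 72·47 = 6)
  q = 1: r = 1, s = 5 − 1·(-6) = 11, t = -39 − 1·47 = -86  (check: 563·11 + 72·(-86) = 1)
The row with r = 1 (the gcd) gives the Bezout coefficients s = 11, t = -86.
Result: 563 · (11) + 72 · (-86) = 1.

gcd(563, 72) = 1; s = 11, t = -86 (check: 563·11 + 72·(-86) = 1).


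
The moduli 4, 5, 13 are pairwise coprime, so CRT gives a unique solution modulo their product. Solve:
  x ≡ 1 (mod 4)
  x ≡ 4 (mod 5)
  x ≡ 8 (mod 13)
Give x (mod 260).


Moduli 4, 5, 13 are pairwise coprime; by CRT there is a unique solution modulo M = 4 · 5 · 13 = 260.
Solve pairwise, accumulating the modulus:
  Start with x ≡ 1 (mod 4).
  Combine with x ≡ 4 (mod 5): since gcd(4, 5) = 1, we get a unique residue mod 20.
    Write x = 1 + 4·t and substitute into x ≡ 4 (mod 5): 4·t ≡ 4 − 1 = 3 (mod 5).
    The inverse of 4 mod 5 is 4 (since 4·4 = 16 = 3·5 + 1), so t ≡ 4·3 = 12 ≡ 2 (mod 5).
    Then x = 1 + 4·2 = 9, valid modulo lcm(4, 5) = 20: x ≡ 9 (mod 20).
  Combine with x ≡ 8 (mod 13): since gcd(20, 13) = 1, we get a unique residue mod 260.
    Write x = 9 + 20·t and substitute into x ≡ 8 (mod 13): 20·t ≡ 8 − 9 = -1 (mod 13).
    Reduce coefficients mod 13: 7·t ≡ 12 (mod 13).
    The inverse of 7 mod 13 is 2 (since 7·2 = 14 = 1·13 + 1), so t ≡ 2·12 = 24 ≡ 11 (mod 13).
    Then x = 9 + 20·11 = 229, valid modulo lcm(20, 13) = 260: x ≡ 229 (mod 260).
Verify: 229 mod 4 = 1 ✓, 229 mod 5 = 4 ✓, 229 mod 13 = 8 ✓.

x ≡ 229 (mod 260).


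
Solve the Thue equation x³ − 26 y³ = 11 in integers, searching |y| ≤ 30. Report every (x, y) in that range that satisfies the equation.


The equation is x³ - 26y³ = 11. For fixed y, x³ = 26·y³ + 11, so a solution requires the RHS to be a perfect cube.
Strategy: iterate y from -30 to 30, compute RHS = 26·y³ + 11, and check whether it is a (positive or negative) perfect cube.
Check small values of y:
  y = 0: RHS = 11 is not a perfect cube.
  y = 1: RHS = 37 is not a perfect cube.
  y = -1: RHS = -15 is not a perfect cube.
  y = 2: RHS = 219 is not a perfect cube.
  y = -2: RHS = -197 is not a perfect cube.
  y = 3: RHS = 713 is not a perfect cube.
  y = -3: RHS = -691 is not a perfect cube.
Continuing the search up to |y| = 30 finds no solutions either.
No (x, y) in the scanned range satisfies the equation.

No integer solutions with |y| ≤ 30.


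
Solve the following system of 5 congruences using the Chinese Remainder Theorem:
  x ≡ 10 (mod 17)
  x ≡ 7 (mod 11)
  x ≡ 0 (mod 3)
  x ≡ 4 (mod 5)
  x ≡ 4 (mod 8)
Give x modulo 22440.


Product of moduli M = 17 · 11 · 3 · 5 · 8 = 22440.
Merge one congruence at a time:
  Start: x ≡ 10 (mod 17).
  Combine with x ≡ 7 (mod 11); new modulus lcm = 187.
    Write x = 10 + 17·t and substitute into x ≡ 7 (mod 11): 17·t ≡ 7 − 10 = -3 (mod 11).
    Reduce coefficients mod 11: 6·t ≡ 8 (mod 11).
    The inverse of 6 mod 11 is 2 (since 6·2 = 12 = 1·11 + 1), so t ≡ 2·8 = 16 ≡ 5 (mod 11).
    Then x = 10 + 17·5 = 95, valid modulo lcm(17, 11) = 187: x ≡ 95 (mod 187).
  Combine with x ≡ 0 (mod 3); new modulus lcm = 561.
    Write x = 95 + 187·t and substitute into x ≡ 0 (mod 3): 187·t ≡ 0 − 95 = -95 (mod 3).
    Reduce coefficients mod 3: 1·t ≡ 1 (mod 3).
    So t ≡ 1 (mod 3).
    Then x = 95 + 187·1 = 282, valid modulo lcm(187, 3) = 561: x ≡ 282 (mod 561).
  Combine with x ≡ 4 (mod 5); new modulus lcm = 2805.
    Write x = 282 + 561·t and substitute into x ≡ 4 (mod 5): 561·t ≡ 4 − 282 = -278 (mod 5).
    Reduce coefficients mod 5: 1·t ≡ 2 (mod 5).
    So t ≡ 2 (mod 5).
    Then x = 282 + 561·2 = 1404, valid modulo lcm(561, 5) = 2805: x ≡ 1404 (mod 2805).
  Combine with x ≡ 4 (mod 8); new modulus lcm = 22440.
    Write x = 1404 + 2805·t and substitute into x ≡ 4 (mod 8): 2805·t ≡ 4 − 1404 = -1400 (mod 8).
    Reduce coefficients mod 8: 5·t ≡ 0 (mod 8).
    The inverse of 5 mod 8 is 5 (since 5·5 = 25 = 3·8 + 1), so t ≡ 5·0 = 0 ≡ 0 (mod 8).
    Then x = 1404 + 2805·0 = 1404, valid modulo lcm(2805, 8) = 22440: x ≡ 1404 (mod 22440).
Verify against each original: 1404 mod 17 = 10, 1404 mod 11 = 7, 1404 mod 3 = 0, 1404 mod 5 = 4, 1404 mod 8 = 4.

x ≡ 1404 (mod 22440).


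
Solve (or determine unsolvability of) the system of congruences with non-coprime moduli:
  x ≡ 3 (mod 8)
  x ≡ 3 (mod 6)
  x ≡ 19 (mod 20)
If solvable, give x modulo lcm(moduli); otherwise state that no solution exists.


Moduli 8, 6, 20 are not pairwise coprime, so CRT works modulo lcm(m_i) when all pairwise compatibility conditions hold.
Pairwise compatibility: gcd(m_i, m_j) must divide a_i - a_j for every pair.
Merge one congruence at a time:
  Start: x ≡ 3 (mod 8).
  Combine with x ≡ 3 (mod 6): gcd(8, 6) = 2; 3 - 3 = 0, which IS divisible by 2, so compatible.
    Write x = 3 + 8·t and substitute into x ≡ 3 (mod 6): 8·t ≡ 3 − 3 = 0 (mod 6).
    Divide the congruence (and modulus) by g = 2: 4·t ≡ 0 (mod 3).
    Reduce coefficients mod 3: 1·t ≡ 0 (mod 3).
    So t ≡ 0 (mod 3).
    Then x = 3 + 8·0 = 3, valid modulo lcm(8, 6) = 24: x ≡ 3 (mod 24).
  Combine with x ≡ 19 (mod 20): gcd(24, 20) = 4; 19 - 3 = 16, which IS divisible by 4, so compatible.
    Write x = 3 + 24·t and substitute into x ≡ 19 (mod 20): 24·t ≡ 19 − 3 = 16 (mod 20).
    Divide the congruence (and modulus) by g = 4: 6·t ≡ 4 (mod 5).
    Reduce coefficients mod 5: 1·t ≡ 4 (mod 5).
    So t ≡ 4 (mod 5).
    Then x = 3 + 24·4 = 99, valid modulo lcm(24, 20) = 120: x ≡ 99 (mod 120).
Verify: 99 mod 8 = 3, 99 mod 6 = 3, 99 mod 20 = 19.

x ≡ 99 (mod 120).


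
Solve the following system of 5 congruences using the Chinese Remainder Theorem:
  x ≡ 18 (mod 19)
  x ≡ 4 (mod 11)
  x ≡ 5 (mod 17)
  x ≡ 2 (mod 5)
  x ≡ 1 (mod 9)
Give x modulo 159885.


Product of moduli M = 19 · 11 · 17 · 5 · 9 = 159885.
Merge one congruence at a time:
  Start: x ≡ 18 (mod 19).
  Combine with x ≡ 4 (mod 11); new modulus lcm = 209.
    Write x = 18 + 19·t and substitute into x ≡ 4 (mod 11): 19·t ≡ 4 − 18 = -14 (mod 11).
    Reduce coefficients mod 11: 8·t ≡ 8 (mod 11).
    The inverse of 8 mod 11 is 7 (since 8·7 = 56 = 5·11 + 1), so t ≡ 7·8 = 56 ≡ 1 (mod 11).
    Then x = 18 + 19·1 = 37, valid modulo lcm(19, 11) = 209: x ≡ 37 (mod 209).
  Combine with x ≡ 5 (mod 17); new modulus lcm = 3553.
    Write x = 37 + 209·t and substitute into x ≡ 5 (mod 17): 209·t ≡ 5 − 37 = -32 (mod 17).
    Reduce coefficients mod 17: 5·t ≡ 2 (mod 17).
    The inverse of 5 mod 17 is 7 (since 5·7 = 35 = 2·17 + 1), so t ≡ 7·2 = 14 ≡ 14 (mod 17).
    Then x = 37 + 209·14 = 2963, valid modulo lcm(209, 17) = 3553: x ≡ 2963 (mod 3553).
  Combine with x ≡ 2 (mod 5); new modulus lcm = 17765.
    Write x = 2963 + 3553·t and substitute into x ≡ 2 (mod 5): 3553·t ≡ 2 − 2963 = -2961 (mod 5).
    Reduce coefficients mod 5: 3·t ≡ 4 (mod 5).
    The inverse of 3 mod 5 is 2 (since 3·2 = 6 = 1·5 + 1), so t ≡ 2·4 = 8 ≡ 3 (mod 5).
    Then x = 2963 + 3553·3 = 13622, valid modulo lcm(3553, 5) = 17765: x ≡ 13622 (mod 17765).
  Combine with x ≡ 1 (mod 9); new modulus lcm = 159885.
    Write x = 13622 + 17765·t and substitute into x ≡ 1 (mod 9): 17765·t ≡ 1 − 13622 = -13621 (mod 9).
    Reduce coefficients mod 9: 8·t ≡ 5 (mod 9).
    The inverse of 8 mod 9 is 8 (since 8·8 = 64 = 7·9 + 1), so t ≡ 8·5 = 40 ≡ 4 (mod 9).
    Then x = 13622 + 17765·4 = 84682, valid modulo lcm(17765, 9) = 159885: x ≡ 84682 (mod 159885).
Verify against each original: 84682 mod 19 = 18, 84682 mod 11 = 4, 84682 mod 17 = 5, 84682 mod 5 = 2, 84682 mod 9 = 1.

x ≡ 84682 (mod 159885).


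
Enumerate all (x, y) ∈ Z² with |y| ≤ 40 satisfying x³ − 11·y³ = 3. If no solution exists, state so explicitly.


The equation is x³ - 11y³ = 3. For fixed y, x³ = 11·y³ + 3, so a solution requires the RHS to be a perfect cube.
Strategy: iterate y from -40 to 40, compute RHS = 11·y³ + 3, and check whether it is a (positive or negative) perfect cube.
Check small values of y:
  y = 0: RHS = 3 is not a perfect cube.
  y = 1: RHS = 14 is not a perfect cube.
  y = -1: RHS = -8 = (-2)³ ⇒ x = -2 works.
  y = 2: RHS = 91 is not a perfect cube.
  y = -2: RHS = -85 is not a perfect cube.
  y = 3: RHS = 300 is not a perfect cube.
  y = -3: RHS = -294 is not a perfect cube.
Continuing the search up to |y| = 40 finds no further solutions beyond those listed.
Collected solutions: (-2, -1).

Solutions (with |y| ≤ 40): (-2, -1).


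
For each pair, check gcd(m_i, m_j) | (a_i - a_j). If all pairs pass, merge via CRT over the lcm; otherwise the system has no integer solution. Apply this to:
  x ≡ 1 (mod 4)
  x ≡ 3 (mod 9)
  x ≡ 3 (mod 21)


Moduli 4, 9, 21 are not pairwise coprime, so CRT works modulo lcm(m_i) when all pairwise compatibility conditions hold.
Pairwise compatibility: gcd(m_i, m_j) must divide a_i - a_j for every pair.
Merge one congruence at a time:
  Start: x ≡ 1 (mod 4).
  Combine with x ≡ 3 (mod 9): gcd(4, 9) = 1; 3 - 1 = 2, which IS divisible by 1, so compatible.
    Write x = 1 + 4·t and substitute into x ≡ 3 (mod 9): 4·t ≡ 3 − 1 = 2 (mod 9).
    The inverse of 4 mod 9 is 7 (since 4·7 = 28 = 3·9 + 1), so t ≡ 7·2 = 14 ≡ 5 (mod 9).
    Then x = 1 + 4·5 = 21, valid modulo lcm(4, 9) = 36: x ≡ 21 (mod 36).
  Combine with x ≡ 3 (mod 21): gcd(36, 21) = 3; 3 - 21 = -18, which IS divisible by 3, so compatible.
    Write x = 21 + 36·t and substitute into x ≡ 3 (mod 21): 36·t ≡ 3 − 21 = -18 (mod 21).
    Divide the congruence (and modulus) by g = 3: 12·t ≡ -6 (mod 7).
    Reduce coefficients mod 7: 5·t ≡ 1 (mod 7).
    The inverse of 5 mod 7 is 3 (since 5·3 = 15 = 2·7 + 1), so t ≡ 3·1 = 3 ≡ 3 (mod 7).
    Then x = 21 + 36·3 = 129, valid modulo lcm(36, 21) = 252: x ≡ 129 (mod 252).
Verify: 129 mod 4 = 1, 129 mod 9 = 3, 129 mod 21 = 3.

x ≡ 129 (mod 252).


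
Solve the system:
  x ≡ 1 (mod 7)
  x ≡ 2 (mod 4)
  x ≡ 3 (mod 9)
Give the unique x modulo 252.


Moduli 7, 4, 9 are pairwise coprime; by CRT there is a unique solution modulo M = 7 · 4 · 9 = 252.
Solve pairwise, accumulating the modulus:
  Start with x ≡ 1 (mod 7).
  Combine with x ≡ 2 (mod 4): since gcd(7, 4) = 1, we get a unique residue mod 28.
    Write x = 1 + 7·t and substitute into x ≡ 2 (mod 4): 7·t ≡ 2 − 1 = 1 (mod 4).
    Reduce coefficients mod 4: 3·t ≡ 1 (mod 4).
    The inverse of 3 mod 4 is 3 (since 3·3 = 9 = 2·4 + 1), so t ≡ 3·1 = 3 ≡ 3 (mod 4).
    Then x = 1 + 7·3 = 22, valid modulo lcm(7, 4) = 28: x ≡ 22 (mod 28).
  Combine with x ≡ 3 (mod 9): since gcd(28, 9) = 1, we get a unique residue mod 252.
    Write x = 22 + 28·t and substitute into x ≡ 3 (mod 9): 28·t ≡ 3 − 22 = -19 (mod 9).
    Reduce coefficients mod 9: 1·t ≡ 8 (mod 9).
    So t ≡ 8 (mod 9).
    Then x = 22 + 28·8 = 246, valid modulo lcm(28, 9) = 252: x ≡ 246 (mod 252).
Verify: 246 mod 7 = 1 ✓, 246 mod 4 = 2 ✓, 246 mod 9 = 3 ✓.

x ≡ 246 (mod 252).


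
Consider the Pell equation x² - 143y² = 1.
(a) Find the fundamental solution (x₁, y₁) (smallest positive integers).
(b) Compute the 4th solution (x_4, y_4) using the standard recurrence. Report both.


Step 1: Find the fundamental solution (x₁, y₁) of x² - 143y² = 1.
  Expand √143 as a continued fraction. a₀ = ⌊√143⌋ = 11; iterate m_{k+1} = d_k·a_k − m_k, d_{k+1} = (143 − m_{k+1}²)/d_k, a_{k+1} = ⌊(a₀ + m_{k+1})/d_{k+1}⌋ (starting m₀ = 0, d₀ = 1), with convergents p_k = a_k·p_{k-1} + p_{k-2}, q_k = a_k·q_{k-1} + q_{k-2} (p₋₁ = 1, q₋₁ = 0):
  k = 0: a₀ = 11; p₀/q₀ = 11/1; p₀² − 143·q₀² = 121 − 143 = -22.
  k = 1: m = 11, d = 22, a = ⌊(11 + 11)/22⌋ = 1; p/q = (1·11 + 1)/(1·1 + 0) = 12/1; p² − 143·q² = 144 − 143 = 1.
  The first convergent with p² − 143·q² = 1 gives the fundamental solution (x₁, y₁) = (12, 1).
Step 2: Apply the recurrence (x_{n+1}, y_{n+1}) = (x₁x_n + 143y₁y_n, x₁y_n + y₁x_n) repeatedly.
  From (x_1, y_1) = (12, 1): x_2 = 12·12 + 143·1·1 = 287; y_2 = 12·1 + 1·12 = 24.
  From (x_2, y_2) = (287, 24): x_3 = 12·287 + 143·1·24 = 6876; y_3 = 12·24 + 1·287 = 575.
  From (x_3, y_3) = (6876, 575): x_4 = 12·6876 + 143·1·575 = 164737; y_4 = 12·575 + 1·6876 = 13776.
Step 3: Verify x_4² - 143·y_4² = 27138279169 - 27138279168 = 1 (should be 1). ✓

(x_1, y_1) = (12, 1); (x_4, y_4) = (164737, 13776).


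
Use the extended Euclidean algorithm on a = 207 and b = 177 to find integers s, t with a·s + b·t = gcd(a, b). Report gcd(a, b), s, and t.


Euclidean algorithm on (207, 177) — divide until remainder is 0:
  207 = 1 · 177 + 30
  177 = 5 · 30 + 27
  30 = 1 · 27 + 3
  27 = 9 · 3 + 0
gcd(207, 177) = 3.
Track Bezout coefficients alongside the remainders: start with r₀ = 207 = a·1 + b·0 (s = 1, t = 0) and r₁ = 177 = a·0 + b·1 (s = 0, t = 1); each new remainder r_{k+1} = r_{k-1} − q_k·r_k inherits s_{k+1} = s_{k-1} − q_k·s_k, t_{k+1} = t_{k-1} − q_k·t_k, so r_k = a·s_k + b·t_k at every step:
  q = 1: r = 30, s = 1 − 1·0 = 1, t = 0 − 1·1 = -1  (check: 207·1 + 177·(-1) = 30)
  q = 5: r = 27, s = 0 − 5·1 = -5, t = 1 − 5·(-1) = 6  (check: 207·(-5) + 177·6 = 27)
  q = 1: r = 3, s = 1 − 1·(-5) = 6, t = -1 − 1·6 = -7  (check: 207·6 + 177·(-7) = 3)
The row with r = 3 (the gcd) gives the Bezout coefficients s = 6, t = -7.
Result: 207 · (6) + 177 · (-7) = 3.

gcd(207, 177) = 3; s = 6, t = -7 (check: 207·6 + 177·(-7) = 3).


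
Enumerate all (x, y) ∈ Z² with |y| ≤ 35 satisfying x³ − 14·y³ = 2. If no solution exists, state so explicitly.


The equation is x³ - 14y³ = 2. For fixed y, x³ = 14·y³ + 2, so a solution requires the RHS to be a perfect cube.
Strategy: iterate y from -35 to 35, compute RHS = 14·y³ + 2, and check whether it is a (positive or negative) perfect cube.
Check small values of y:
  y = 0: RHS = 2 is not a perfect cube.
  y = 1: RHS = 16 is not a perfect cube.
  y = -1: RHS = -12 is not a perfect cube.
  y = 2: RHS = 114 is not a perfect cube.
  y = -2: RHS = -110 is not a perfect cube.
  y = 3: RHS = 380 is not a perfect cube.
  y = -3: RHS = -376 is not a perfect cube.
Continuing the search up to |y| = 35 finds no solutions either.
No (x, y) in the scanned range satisfies the equation.

No integer solutions with |y| ≤ 35.


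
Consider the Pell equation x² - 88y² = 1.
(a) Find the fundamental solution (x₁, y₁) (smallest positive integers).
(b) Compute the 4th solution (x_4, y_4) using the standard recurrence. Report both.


Step 1: Find the fundamental solution (x₁, y₁) of x² - 88y² = 1.
  Expand √88 as a continued fraction. a₀ = ⌊√88⌋ = 9; iterate m_{k+1} = d_k·a_k − m_k, d_{k+1} = (88 − m_{k+1}²)/d_k, a_{k+1} = ⌊(a₀ + m_{k+1})/d_{k+1}⌋ (starting m₀ = 0, d₀ = 1), with convergents p_k = a_k·p_{k-1} + p_{k-2}, q_k = a_k·q_{k-1} + q_{k-2} (p₋₁ = 1, q₋₁ = 0):
  k = 0: a₀ = 9; p₀/q₀ = 9/1; p₀² − 88·q₀² = 81 − 88 = -7.
  k = 1: m = 9, d = 7, a = ⌊(9 + 9)/7⌋ = 2; p/q = (2·9 + 1)/(2·1 + 0) = 19/2; p² − 88·q² = 361 − 352 = 9.
  k = 2: m = 5, d = 9, a = ⌊(9 + 5)/9⌋ = 1; p/q = (1·19 + 9)/(1·2 + 1) = 28/3; p² − 88·q² = 784 − 792 = -8.
  k = 3: m = 4, d = 8, a = ⌊(9 + 4)/8⌋ = 1; p/q = (1·28 + 19)/(1·3 + 2) = 47/5; p² − 88·q² = 2209 − 2200 = 9.
  k = 4: m = 4, d = 9, a = ⌊(9 + 4)/9⌋ = 1; p/q = (1·47 + 28)/(1·5 + 3) = 75/8; p² − 88·q² = 5625 − 5632 = -7.
  k = 5: m = 5, d = 7, a = ⌊(9 + 5)/7⌋ = 2; p/q = (2·75 + 47)/(2·8 + 5) = 197/21; p² − 88·q² = 38809 − 38808 = 1.
  The first convergent with p² − 88·q² = 1 gives the fundamental solution (x₁, y₁) = (197, 21).
Step 2: Apply the recurrence (x_{n+1}, y_{n+1}) = (x₁x_n + 88y₁y_n, x₁y_n + y₁x_n) repeatedly.
  From (x_1, y_1) = (197, 21): x_2 = 197·197 + 88·21·21 = 77617; y_2 = 197·21 + 21·197 = 8274.
  From (x_2, y_2) = (77617, 8274): x_3 = 197·77617 + 88·21·8274 = 30580901; y_3 = 197·8274 + 21·77617 = 3259935.
  From (x_3, y_3) = (30580901, 3259935): x_4 = 197·30580901 + 88·21·3259935 = 12048797377; y_4 = 197·3259935 + 21·30580901 = 1284406116.
Step 3: Verify x_4² - 88·y_4² = 145173518232002080129 - 145173518232002080128 = 1 (should be 1). ✓

(x_1, y_1) = (197, 21); (x_4, y_4) = (12048797377, 1284406116).


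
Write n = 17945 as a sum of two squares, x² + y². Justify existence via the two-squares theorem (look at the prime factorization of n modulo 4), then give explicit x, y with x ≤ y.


Step 1: Factor n = 17945 = 5 · 37 · 97.
Step 2: Check the mod-4 condition on each prime factor: 5 ≡ 1 (mod 4), exponent 1; 37 ≡ 1 (mod 4), exponent 1; 97 ≡ 1 (mod 4), exponent 1.
All primes ≡ 3 (mod 4) appear to even exponent (or don't appear), so by the two-squares theorem n IS expressible as a sum of two squares.
Step 3: Build a representation. Here n = 5 · 37 · 97 is a product of primes ≡ 1 (mod 4). Each prime p ≡ 1 (mod 4) is itself a sum of two squares; find a² by testing p − a² for a perfect square:
  5: 5 − 1² = 4 = 2² ⇒ 5 = 1² + 2².
  37: 37 − 1² = 36 = 6² ⇒ 37 = 1² + 6².
  97: 97 − 1² = 96, 97 − 2² = 93, 97 − 3² = 88, 97 − 4² = 81 = 9² ⇒ 97 = 4² + 9².
  Combine using the Brahmagupta–Fibonacci identity (a² + b²)(c² + d²) = (ac − bd)² + (ad + bc)² = (ac + bd)² + (ad − bc)²:
  5 · 37 = 185: from (1² + 2²)(1² + 6²), take (1·1 − 2·6, 1·6 + 2·1) = (1 − 12, 6 + 2) = (-11, 8); dropping signs (only squares matter) gives (11, 8); check 11² + 8² = 121 + 64 = 185 ✓.
  185 · 97 = 17945: from (11² + 8²)(4² + 9²), take (11·4 − 8·9, 11·9 + 8·4) = (44 − 72, 99 + 32) = (-28, 131); dropping signs (only squares matter) gives (28, 131); check 28² + 131² = 784 + 17161 = 17945 ✓.
Step 4: Order so x ≤ y and verify: 28² + 131² = 784 + 17161 = 17945 = n. ✓

n = 17945 = 28² + 131² (one valid representation with x ≤ y).


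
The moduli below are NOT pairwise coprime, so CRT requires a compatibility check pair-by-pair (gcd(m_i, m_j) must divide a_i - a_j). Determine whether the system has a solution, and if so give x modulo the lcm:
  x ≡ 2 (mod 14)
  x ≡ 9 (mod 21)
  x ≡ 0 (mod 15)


Moduli 14, 21, 15 are not pairwise coprime, so CRT works modulo lcm(m_i) when all pairwise compatibility conditions hold.
Pairwise compatibility: gcd(m_i, m_j) must divide a_i - a_j for every pair.
Merge one congruence at a time:
  Start: x ≡ 2 (mod 14).
  Combine with x ≡ 9 (mod 21): gcd(14, 21) = 7; 9 - 2 = 7, which IS divisible by 7, so compatible.
    Write x = 2 + 14·t and substitute into x ≡ 9 (mod 21): 14·t ≡ 9 − 2 = 7 (mod 21).
    Divide the congruence (and modulus) by g = 7: 2·t ≡ 1 (mod 3).
    The inverse of 2 mod 3 is 2 (since 2·2 = 4 = 1·3 + 1), so t ≡ 2·1 = 2 ≡ 2 (mod 3).
    Then x = 2 + 14·2 = 30, valid modulo lcm(14, 21) = 42: x ≡ 30 (mod 42).
  Combine with x ≡ 0 (mod 15): gcd(42, 15) = 3; 0 - 30 = -30, which IS divisible by 3, so compatible.
    Write x = 30 + 42·t and substitute into x ≡ 0 (mod 15): 42·t ≡ 0 − 30 = -30 (mod 15).
    Divide the congruence (and modulus) by g = 3: 14·t ≡ -10 (mod 5).
    Reduce coefficients mod 5: 4·t ≡ 0 (mod 5).
    The inverse of 4 mod 5 is 4 (since 4·4 = 16 = 3·5 + 1), so t ≡ 4·0 = 0 ≡ 0 (mod 5).
    Then x = 30 + 42·0 = 30, valid modulo lcm(42, 15) = 210: x ≡ 30 (mod 210).
Verify: 30 mod 14 = 2, 30 mod 21 = 9, 30 mod 15 = 0.

x ≡ 30 (mod 210).


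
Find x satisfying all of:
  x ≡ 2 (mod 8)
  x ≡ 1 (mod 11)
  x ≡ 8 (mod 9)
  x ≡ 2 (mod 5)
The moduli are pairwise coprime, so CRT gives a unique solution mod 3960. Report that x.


Product of moduli M = 8 · 11 · 9 · 5 = 3960.
Merge one congruence at a time:
  Start: x ≡ 2 (mod 8).
  Combine with x ≡ 1 (mod 11); new modulus lcm = 88.
    Write x = 2 + 8·t and substitute into x ≡ 1 (mod 11): 8·t ≡ 1 − 2 = -1 (mod 11).
    Reduce coefficients mod 11: 8·t ≡ 10 (mod 11).
    The inverse of 8 mod 11 is 7 (since 8·7 = 56 = 5·11 + 1), so t ≡ 7·10 = 70 ≡ 4 (mod 11).
    Then x = 2 + 8·4 = 34, valid modulo lcm(8, 11) = 88: x ≡ 34 (mod 88).
  Combine with x ≡ 8 (mod 9); new modulus lcm = 792.
    Write x = 34 + 88·t and substitute into x ≡ 8 (mod 9): 88·t ≡ 8 − 34 = -26 (mod 9).
    Reduce coefficients mod 9: 7·t ≡ 1 (mod 9).
    The inverse of 7 mod 9 is 4 (since 7·4 = 28 = 3·9 + 1), so t ≡ 4·1 = 4 ≡ 4 (mod 9).
    Then x = 34 + 88·4 = 386, valid modulo lcm(88, 9) = 792: x ≡ 386 (mod 792).
  Combine with x ≡ 2 (mod 5); new modulus lcm = 3960.
    Write x = 386 + 792·t and substitute into x ≡ 2 (mod 5): 792·t ≡ 2 − 386 = -384 (mod 5).
    Reduce coefficients mod 5: 2·t ≡ 1 (mod 5).
    The inverse of 2 mod 5 is 3 (since 2·3 = 6 = 1·5 + 1), so t ≡ 3·1 = 3 ≡ 3 (mod 5).
    Then x = 386 + 792·3 = 2762, valid modulo lcm(792, 5) = 3960: x ≡ 2762 (mod 3960).
Verify against each original: 2762 mod 8 = 2, 2762 mod 11 = 1, 2762 mod 9 = 8, 2762 mod 5 = 2.

x ≡ 2762 (mod 3960).


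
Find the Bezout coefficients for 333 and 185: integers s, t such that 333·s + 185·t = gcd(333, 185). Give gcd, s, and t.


Euclidean algorithm on (333, 185) — divide until remainder is 0:
  333 = 1 · 185 + 148
  185 = 1 · 148 + 37
  148 = 4 · 37 + 0
gcd(333, 185) = 37.
Track Bezout coefficients alongside the remainders: start with r₀ = 333 = a·1 + b·0 (s = 1, t = 0) and r₁ = 185 = a·0 + b·1 (s = 0, t = 1); each new remainder r_{k+1} = r_{k-1} − q_k·r_k inherits s_{k+1} = s_{k-1} − q_k·s_k, t_{k+1} = t_{k-1} − q_k·t_k, so r_k = a·s_k + b·t_k at every step:
  q = 1: r = 148, s = 1 − 1·0 = 1, t = 0 − 1·1 = -1  (check: 333·1 + 185·(-1) = 148)
  q = 1: r = 37, s = 0 − 1·1 = -1, t = 1 − 1·(-1) = 2  (check: 333·(-1) + 185·2 = 37)
The row with r = 37 (the gcd) gives the Bezout coefficients s = -1, t = 2.
Result: 333 · (-1) + 185 · (2) = 37.

gcd(333, 185) = 37; s = -1, t = 2 (check: 333·(-1) + 185·2 = 37).


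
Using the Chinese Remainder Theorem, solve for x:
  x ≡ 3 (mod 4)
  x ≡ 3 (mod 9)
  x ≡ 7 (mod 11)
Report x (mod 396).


Moduli 4, 9, 11 are pairwise coprime; by CRT there is a unique solution modulo M = 4 · 9 · 11 = 396.
Solve pairwise, accumulating the modulus:
  Start with x ≡ 3 (mod 4).
  Combine with x ≡ 3 (mod 9): since gcd(4, 9) = 1, we get a unique residue mod 36.
    Write x = 3 + 4·t and substitute into x ≡ 3 (mod 9): 4·t ≡ 3 − 3 = 0 (mod 9).
    The inverse of 4 mod 9 is 7 (since 4·7 = 28 = 3·9 + 1), so t ≡ 7·0 = 0 ≡ 0 (mod 9).
    Then x = 3 + 4·0 = 3, valid modulo lcm(4, 9) = 36: x ≡ 3 (mod 36).
  Combine with x ≡ 7 (mod 11): since gcd(36, 11) = 1, we get a unique residue mod 396.
    Write x = 3 + 36·t and substitute into x ≡ 7 (mod 11): 36·t ≡ 7 − 3 = 4 (mod 11).
    Reduce coefficients mod 11: 3·t ≡ 4 (mod 11).
    The inverse of 3 mod 11 is 4 (since 3·4 = 12 = 1·11 + 1), so t ≡ 4·4 = 16 ≡ 5 (mod 11).
    Then x = 3 + 36·5 = 183, valid modulo lcm(36, 11) = 396: x ≡ 183 (mod 396).
Verify: 183 mod 4 = 3 ✓, 183 mod 9 = 3 ✓, 183 mod 11 = 7 ✓.

x ≡ 183 (mod 396).


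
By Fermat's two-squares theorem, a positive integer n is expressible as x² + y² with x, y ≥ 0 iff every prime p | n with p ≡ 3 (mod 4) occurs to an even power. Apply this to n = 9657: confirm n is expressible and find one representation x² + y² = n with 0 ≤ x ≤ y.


Step 1: Factor n = 9657 = 3^2 · 29 · 37.
Step 2: Check the mod-4 condition on each prime factor: 3 ≡ 3 (mod 4), exponent 2 (must be even); 29 ≡ 1 (mod 4), exponent 1; 37 ≡ 1 (mod 4), exponent 1.
All primes ≡ 3 (mod 4) appear to even exponent (or don't appear), so by the two-squares theorem n IS expressible as a sum of two squares.
Step 3: Build a representation. Group n = k² · m with k = 3 and m = 29 · 37 = 1073 (a product of primes ≡ 1 (mod 4)); a representation of m scales to one of n via (k·x)² + (k·y)² = k²(x² + y²). Each prime p ≡ 1 (mod 4) is itself a sum of two squares; find a² by testing p − a² for a perfect square:
  29: 29 − 1² = 28, 29 − 2² = 25 = 5² ⇒ 29 = 2² + 5².
  37: 37 − 1² = 36 = 6² ⇒ 37 = 1² + 6².
  Combine using the Brahmagupta–Fibonacci identity (a² + b²)(c² + d²) = (ac − bd)² + (ad + bc)² = (ac + bd)² + (ad − bc)²:
  29 · 37 = 1073: from (2² + 5²)(1² + 6²), take (2·1 − 5·6, 2·6 + 5·1) = (2 − 30, 12 + 5) = (-28, 17); dropping signs (only squares matter) gives (28, 17); check 28² + 17² = 784 + 289 = 1073 ✓.
  Scale by k = 3: (3·28, 3·17) = (84, 51).
Step 4: Order so x ≤ y and verify: 51² + 84² = 2601 + 7056 = 9657 = n. ✓

n = 9657 = 51² + 84² (one valid representation with x ≤ y).


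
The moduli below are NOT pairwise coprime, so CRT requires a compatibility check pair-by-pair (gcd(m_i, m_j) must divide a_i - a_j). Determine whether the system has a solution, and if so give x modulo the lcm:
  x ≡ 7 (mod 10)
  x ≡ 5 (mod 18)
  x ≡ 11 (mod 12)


Moduli 10, 18, 12 are not pairwise coprime, so CRT works modulo lcm(m_i) when all pairwise compatibility conditions hold.
Pairwise compatibility: gcd(m_i, m_j) must divide a_i - a_j for every pair.
Merge one congruence at a time:
  Start: x ≡ 7 (mod 10).
  Combine with x ≡ 5 (mod 18): gcd(10, 18) = 2; 5 - 7 = -2, which IS divisible by 2, so compatible.
    Write x = 7 + 10·t and substitute into x ≡ 5 (mod 18): 10·t ≡ 5 − 7 = -2 (mod 18).
    Divide the congruence (and modulus) by g = 2: 5·t ≡ -1 (mod 9).
    Reduce coefficients mod 9: 5·t ≡ 8 (mod 9).
    The inverse of 5 mod 9 is 2 (since 5·2 = 10 = 1·9 + 1), so t ≡ 2·8 = 16 ≡ 7 (mod 9).
    Then x = 7 + 10·7 = 77, valid modulo lcm(10, 18) = 90: x ≡ 77 (mod 90).
  Combine with x ≡ 11 (mod 12): gcd(90, 12) = 6; 11 - 77 = -66, which IS divisible by 6, so compatible.
    Write x = 77 + 90·t and substitute into x ≡ 11 (mod 12): 90·t ≡ 11 − 77 = -66 (mod 12).
    Divide the congruence (and modulus) by g = 6: 15·t ≡ -11 (mod 2).
    Reduce coefficients mod 2: 1·t ≡ 1 (mod 2).
    So t ≡ 1 (mod 2).
    Then x = 77 + 90·1 = 167, valid modulo lcm(90, 12) = 180: x ≡ 167 (mod 180).
Verify: 167 mod 10 = 7, 167 mod 18 = 5, 167 mod 12 = 11.

x ≡ 167 (mod 180).


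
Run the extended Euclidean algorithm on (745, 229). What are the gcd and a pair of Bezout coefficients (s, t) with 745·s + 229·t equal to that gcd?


Euclidean algorithm on (745, 229) — divide until remainder is 0:
  745 = 3 · 229 + 58
  229 = 3 · 58 + 55
  58 = 1 · 55 + 3
  55 = 18 · 3 + 1
  3 = 3 · 1 + 0
gcd(745, 229) = 1.
Track Bezout coefficients alongside the remainders: start with r₀ = 745 = a·1 + b·0 (s = 1, t = 0) and r₁ = 229 = a·0 + b·1 (s = 0, t = 1); each new remainder r_{k+1} = r_{k-1} − q_k·r_k inherits s_{k+1} = s_{k-1} − q_k·s_k, t_{k+1} = t_{k-1} − q_k·t_k, so r_k = a·s_k + b·t_k at every step:
  q = 3: r = 58, s = 1 − 3·0 = 1, t = 0 − 3·1 = -3  (check: 745·1 + 229·(-3) = 58)
  q = 3: r = 55, s = 0 − 3·1 = -3, t = 1 − 3·(-3) = 10  (check: 745·(-3) + 229·10 = 55)
  q = 1: r = 3, s = 1 − 1·(-3) = 4, t = -3 − 1·10 = -13  (check: 745·4 + 229·(-13) = 3)
  q = 18: r = 1, s = -3 − 18·4 = -75, t = 10 − 18·(-13) = 244  (check: 745·(-75) + 229·244 = 1)
The row with r = 1 (the gcd) gives the Bezout coefficients s = -75, t = 244.
Result: 745 · (-75) + 229 · (244) = 1.

gcd(745, 229) = 1; s = -75, t = 244 (check: 745·(-75) + 229·244 = 1).


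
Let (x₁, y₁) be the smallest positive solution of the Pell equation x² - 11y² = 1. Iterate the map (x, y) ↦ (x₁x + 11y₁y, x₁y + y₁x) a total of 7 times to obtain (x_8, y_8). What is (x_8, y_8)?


Step 1: Find the fundamental solution (x₁, y₁) of x² - 11y² = 1.
  Expand √11 as a continued fraction. a₀ = ⌊√11⌋ = 3; iterate m_{k+1} = d_k·a_k − m_k, d_{k+1} = (11 − m_{k+1}²)/d_k, a_{k+1} = ⌊(a₀ + m_{k+1})/d_{k+1}⌋ (starting m₀ = 0, d₀ = 1), with convergents p_k = a_k·p_{k-1} + p_{k-2}, q_k = a_k·q_{k-1} + q_{k-2} (p₋₁ = 1, q₋₁ = 0):
  k = 0: a₀ = 3; p₀/q₀ = 3/1; p₀² − 11·q₀² = 9 − 11 = -2.
  k = 1: m = 3, d = 2, a = ⌊(3 + 3)/2⌋ = 3; p/q = (3·3 + 1)/(3·1 + 0) = 10/3; p² − 11·q² = 100 − 99 = 1.
  The first convergent with p² − 11·q² = 1 gives the fundamental solution (x₁, y₁) = (10, 3).
Step 2: Apply the recurrence (x_{n+1}, y_{n+1}) = (x₁x_n + 11y₁y_n, x₁y_n + y₁x_n) repeatedly.
  From (x_1, y_1) = (10, 3): x_2 = 10·10 + 11·3·3 = 199; y_2 = 10·3 + 3·10 = 60.
  From (x_2, y_2) = (199, 60): x_3 = 10·199 + 11·3·60 = 3970; y_3 = 10·60 + 3·199 = 1197.
  From (x_3, y_3) = (3970, 1197): x_4 = 10·3970 + 11·3·1197 = 79201; y_4 = 10·1197 + 3·3970 = 23880.
  From (x_4, y_4) = (79201, 23880): x_5 = 10·79201 + 11·3·23880 = 1580050; y_5 = 10·23880 + 3·79201 = 476403.
  From (x_5, y_5) = (1580050, 476403): x_6 = 10·1580050 + 11·3·476403 = 31521799; y_6 = 10·476403 + 3·1580050 = 9504180.
  From (x_6, y_6) = (31521799, 9504180): x_7 = 10·31521799 + 11·3·9504180 = 628855930; y_7 = 10·9504180 + 3·31521799 = 189607197.
  From (x_7, y_7) = (628855930, 189607197): x_8 = 10·628855930 + 11·3·189607197 = 12545596801; y_8 = 10·189607197 + 3·628855930 = 3782639760.
Step 3: Verify x_8² - 11·y_8² = 157391999093261433601 - 157391999093261433600 = 1 (should be 1). ✓

(x_1, y_1) = (10, 3); (x_8, y_8) = (12545596801, 3782639760).


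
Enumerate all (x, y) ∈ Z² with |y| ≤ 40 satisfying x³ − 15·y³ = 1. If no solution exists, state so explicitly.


The equation is x³ - 15y³ = 1. For fixed y, x³ = 15·y³ + 1, so a solution requires the RHS to be a perfect cube.
Strategy: iterate y from -40 to 40, compute RHS = 15·y³ + 1, and check whether it is a (positive or negative) perfect cube.
Check small values of y:
  y = 0: RHS = 1 = (1)³ ⇒ x = 1 works.
  y = 1: RHS = 16 is not a perfect cube.
  y = -1: RHS = -14 is not a perfect cube.
  y = 2: RHS = 121 is not a perfect cube.
  y = -2: RHS = -119 is not a perfect cube.
  y = 3: RHS = 406 is not a perfect cube.
  y = -3: RHS = -404 is not a perfect cube.
Continuing the search up to |y| = 40 finds no further solutions beyond those listed.
Collected solutions: (1, 0).

Solutions (with |y| ≤ 40): (1, 0).


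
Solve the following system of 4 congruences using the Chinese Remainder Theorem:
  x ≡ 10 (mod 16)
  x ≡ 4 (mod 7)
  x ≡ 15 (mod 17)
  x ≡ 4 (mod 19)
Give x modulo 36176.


Product of moduli M = 16 · 7 · 17 · 19 = 36176.
Merge one congruence at a time:
  Start: x ≡ 10 (mod 16).
  Combine with x ≡ 4 (mod 7); new modulus lcm = 112.
    Write x = 10 + 16·t and substitute into x ≡ 4 (mod 7): 16·t ≡ 4 − 10 = -6 (mod 7).
    Reduce coefficients mod 7: 2·t ≡ 1 (mod 7).
    The inverse of 2 mod 7 is 4 (since 2·4 = 8 = 1·7 + 1), so t ≡ 4·1 = 4 ≡ 4 (mod 7).
    Then x = 10 + 16·4 = 74, valid modulo lcm(16, 7) = 112: x ≡ 74 (mod 112).
  Combine with x ≡ 15 (mod 17); new modulus lcm = 1904.
    Write x = 74 + 112·t and substitute into x ≡ 15 (mod 17): 112·t ≡ 15 − 74 = -59 (mod 17).
    Reduce coefficients mod 17: 10·t ≡ 9 (mod 17).
    The inverse of 10 mod 17 is 12 (since 10·12 = 120 = 7·17 + 1), so t ≡ 12·9 = 108 ≡ 6 (mod 17).
    Then x = 74 + 112·6 = 746, valid modulo lcm(112, 17) = 1904: x ≡ 746 (mod 1904).
  Combine with x ≡ 4 (mod 19); new modulus lcm = 36176.
    Write x = 746 + 1904·t and substitute into x ≡ 4 (mod 19): 1904·t ≡ 4 − 746 = -742 (mod 19).
    Reduce coefficients mod 19: 4·t ≡ 18 (mod 19).
    The inverse of 4 mod 19 is 5 (since 4·5 = 20 = 1·19 + 1), so t ≡ 5·18 = 90 ≡ 14 (mod 19).
    Then x = 746 + 1904·14 = 27402, valid modulo lcm(1904, 19) = 36176: x ≡ 27402 (mod 36176).
Verify against each original: 27402 mod 16 = 10, 27402 mod 7 = 4, 27402 mod 17 = 15, 27402 mod 19 = 4.

x ≡ 27402 (mod 36176).


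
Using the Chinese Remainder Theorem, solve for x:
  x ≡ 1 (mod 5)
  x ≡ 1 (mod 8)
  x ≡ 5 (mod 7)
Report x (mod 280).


Moduli 5, 8, 7 are pairwise coprime; by CRT there is a unique solution modulo M = 5 · 8 · 7 = 280.
Solve pairwise, accumulating the modulus:
  Start with x ≡ 1 (mod 5).
  Combine with x ≡ 1 (mod 8): since gcd(5, 8) = 1, we get a unique residue mod 40.
    Write x = 1 + 5·t and substitute into x ≡ 1 (mod 8): 5·t ≡ 1 − 1 = 0 (mod 8).
    The inverse of 5 mod 8 is 5 (since 5·5 = 25 = 3·8 + 1), so t ≡ 5·0 = 0 ≡ 0 (mod 8).
    Then x = 1 + 5·0 = 1, valid modulo lcm(5, 8) = 40: x ≡ 1 (mod 40).
  Combine with x ≡ 5 (mod 7): since gcd(40, 7) = 1, we get a unique residue mod 280.
    Write x = 1 + 40·t and substitute into x ≡ 5 (mod 7): 40·t ≡ 5 − 1 = 4 (mod 7).
    Reduce coefficients mod 7: 5·t ≡ 4 (mod 7).
    The inverse of 5 mod 7 is 3 (since 5·3 = 15 = 2·7 + 1), so t ≡ 3·4 = 12 ≡ 5 (mod 7).
    Then x = 1 + 40·5 = 201, valid modulo lcm(40, 7) = 280: x ≡ 201 (mod 280).
Verify: 201 mod 5 = 1 ✓, 201 mod 8 = 1 ✓, 201 mod 7 = 5 ✓.

x ≡ 201 (mod 280).


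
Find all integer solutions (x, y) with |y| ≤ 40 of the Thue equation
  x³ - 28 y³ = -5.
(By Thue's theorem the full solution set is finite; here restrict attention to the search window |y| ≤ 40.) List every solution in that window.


The equation is x³ - 28y³ = -5. For fixed y, x³ = 28·y³ − 5, so a solution requires the RHS to be a perfect cube.
Strategy: iterate y from -40 to 40, compute RHS = 28·y³ − 5, and check whether it is a (positive or negative) perfect cube.
Check small values of y:
  y = 0: RHS = -5 is not a perfect cube.
  y = 1: RHS = 23 is not a perfect cube.
  y = -1: RHS = -33 is not a perfect cube.
  y = 2: RHS = 219 is not a perfect cube.
  y = -2: RHS = -229 is not a perfect cube.
  y = 3: RHS = 751 is not a perfect cube.
  y = -3: RHS = -761 is not a perfect cube.
Continuing the search up to |y| = 40 finds no solutions either.
No (x, y) in the scanned range satisfies the equation.

No integer solutions with |y| ≤ 40.


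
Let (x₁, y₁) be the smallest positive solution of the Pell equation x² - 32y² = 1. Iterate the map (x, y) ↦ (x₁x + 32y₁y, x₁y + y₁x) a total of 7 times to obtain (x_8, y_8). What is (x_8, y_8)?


Step 1: Find the fundamental solution (x₁, y₁) of x² - 32y² = 1.
  Expand √32 as a continued fraction. a₀ = ⌊√32⌋ = 5; iterate m_{k+1} = d_k·a_k − m_k, d_{k+1} = (32 − m_{k+1}²)/d_k, a_{k+1} = ⌊(a₀ + m_{k+1})/d_{k+1}⌋ (starting m₀ = 0, d₀ = 1), with convergents p_k = a_k·p_{k-1} + p_{k-2}, q_k = a_k·q_{k-1} + q_{k-2} (p₋₁ = 1, q₋₁ = 0):
  k = 0: a₀ = 5; p₀/q₀ = 5/1; p₀² − 32·q₀² = 25 − 32 = -7.
  k = 1: m = 5, d = 7, a = ⌊(5 + 5)/7⌋ = 1; p/q = (1·5 + 1)/(1·1 + 0) = 6/1; p² − 32·q² = 36 − 32 = 4.
  k = 2: m = 2, d = 4, a = ⌊(5 + 2)/4⌋ = 1; p/q = (1·6 + 5)/(1·1 + 1) = 11/2; p² − 32·q² = 121 − 128 = -7.
  k = 3: m = 2, d = 7, a = ⌊(5 + 2)/7⌋ = 1; p/q = (1·11 + 6)/(1·2 + 1) = 17/3; p² − 32·q² = 289 − 288 = 1.
  The first convergent with p² − 32·q² = 1 gives the fundamental solution (x₁, y₁) = (17, 3).
Step 2: Apply the recurrence (x_{n+1}, y_{n+1}) = (x₁x_n + 32y₁y_n, x₁y_n + y₁x_n) repeatedly.
  From (x_1, y_1) = (17, 3): x_2 = 17·17 + 32·3·3 = 577; y_2 = 17·3 + 3·17 = 102.
  From (x_2, y_2) = (577, 102): x_3 = 17·577 + 32·3·102 = 19601; y_3 = 17·102 + 3·577 = 3465.
  From (x_3, y_3) = (19601, 3465): x_4 = 17·19601 + 32·3·3465 = 665857; y_4 = 17·3465 + 3·19601 = 117708.
  From (x_4, y_4) = (665857, 117708): x_5 = 17·665857 + 32·3·117708 = 22619537; y_5 = 17·117708 + 3·665857 = 3998607.
  From (x_5, y_5) = (22619537, 3998607): x_6 = 17·22619537 + 32·3·3998607 = 768398401; y_6 = 17·3998607 + 3·22619537 = 135834930.
  From (x_6, y_6) = (768398401, 135834930): x_7 = 17·768398401 + 32·3·135834930 = 26102926097; y_7 = 17·135834930 + 3·768398401 = 4614389013.
  From (x_7, y_7) = (26102926097, 4614389013): x_8 = 17·26102926097 + 32·3·4614389013 = 886731088897; y_8 = 17·4614389013 + 3·26102926097 = 156753391512.
Step 3: Verify x_8² - 32·y_8² = 786292024016459316676609 - 786292024016459316676608 = 1 (should be 1). ✓

(x_1, y_1) = (17, 3); (x_8, y_8) = (886731088897, 156753391512).
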